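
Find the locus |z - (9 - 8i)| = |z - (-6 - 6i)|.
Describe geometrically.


Equal distances means the locus is the perpendicular bisector of z1 and z2.
Midpoint = ((9+(-6))/2, (-8+(-6))/2) = (1.5000, -7.0000)

Perpendicular bisector through (1.5000, -7.0000)


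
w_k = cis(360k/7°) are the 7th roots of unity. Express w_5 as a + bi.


Angle = 360*5/7 = 257.1429°
a = cos(257.1429°) = -0.2225
b = sin(257.1429°) = -0.9749

-0.2225 - 0.9749i


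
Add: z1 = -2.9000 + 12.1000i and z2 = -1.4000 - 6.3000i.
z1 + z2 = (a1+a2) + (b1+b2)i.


Real: -2.9 - 1.4 = -4.3
Imag: 12.1 - 6.3 = 5.8

-4.3000 + 5.8000i


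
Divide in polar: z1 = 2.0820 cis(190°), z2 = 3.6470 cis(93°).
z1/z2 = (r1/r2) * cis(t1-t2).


r = 2.0820 / 3.6470 = 0.5709
theta = 190° - 93° = 97° = 97° (mod 360)

0.5709 cis(97°)


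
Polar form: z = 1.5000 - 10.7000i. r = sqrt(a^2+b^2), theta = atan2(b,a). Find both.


r = sqrt(2.25+114.49) = sqrt(116.74) = 10.8046
theta = atan2(-10.7, 1.5) = -82.0199 degrees

r = 10.8046, theta = -82.0199 degrees


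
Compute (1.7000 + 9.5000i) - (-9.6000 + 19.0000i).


Real: 1.7 + 9.6 = 11.3
Imag: 9.5 - 19 = -9.5

11.3000 - 9.5000i


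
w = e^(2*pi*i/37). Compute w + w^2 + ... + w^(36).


With w = e^(2*pi*i/37), all 37 of the 37th roots of unity w^0 = 1, w, ..., w^(36) sum to 0: 1 + w + ... + w^(36) = (1 - w^37)/(1 - w) = 0 since w^37 = 1, w ≠ 1.
Removing the root 1: w + w^2 + ... + w^(36) = 0 - 1 = -1

Sum = -1


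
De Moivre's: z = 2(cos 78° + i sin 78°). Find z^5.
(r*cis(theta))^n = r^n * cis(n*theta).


r^5 = 2^5 = 32
n*theta = 5*78° = 390° = 30° (mod 360)
a = 32*cos(30°) = 27.7128
b = 32*sin(30°) = 16.0000

32 cis(30°) = 27.7128 + 16.0000i


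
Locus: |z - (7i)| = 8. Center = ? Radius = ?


|z - z0| = r is a circle with center z0 and radius r.
Center = (0, 7), radius = 8

Circle with center (0, 7) and radius 8


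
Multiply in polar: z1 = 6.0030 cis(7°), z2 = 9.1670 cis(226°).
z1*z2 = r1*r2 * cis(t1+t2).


r = 6.0030 * 9.1670 = 55.0295
theta = 7° + 226° = 233° = 233° (mod 360)

55.0295 cis(233°)


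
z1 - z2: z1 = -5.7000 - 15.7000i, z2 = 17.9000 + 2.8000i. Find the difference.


Real: -5.7 - 17.9 = -23.6
Imag: -15.7 - 2.8 = -18.5

-23.6000 - 18.5000i


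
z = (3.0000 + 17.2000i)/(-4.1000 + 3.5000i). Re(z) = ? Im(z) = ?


Multiply by conjugate: (3.0000 + 17.2000i)(-4.1000 - 3.5000i) / ((-4.1)^2 + 3.5^2)
Numerator real = 3*(-4.1) + 17.2*3.5 = 47.9
Numerator imag = 17.2*(-4.1) - 3*3.5 = -81.02
Denominator = 29.06
Re(z) = 47.9/29.06 = 1.6483
Im(z) = -81.02/29.06 = -2.7880

Re(z) = 1.6483, Im(z) = -2.7880


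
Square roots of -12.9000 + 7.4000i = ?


|z| = sqrt(166.41+54.76) = 14.8718
sqrt((|z|+a)/2) = sqrt((14.8718+(-12.9))/2) = sqrt(0.9859) = 0.9929
sqrt((|z|-a)/2) = sqrt((14.8718-(-12.9))/2) = sqrt(13.8859) = 3.7264

±(0.9929 + 3.7264i) i.e. 0.9929 + 3.7264i and -0.9929 - 3.7264i


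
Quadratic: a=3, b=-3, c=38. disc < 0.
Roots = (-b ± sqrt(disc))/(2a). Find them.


disc = (-3)^2 - 4*3*38 = 9 - 456 = -447
sqrt(|disc|) = sqrt(447) = 21.1424
Real part = 3/(2*3) = 0.5000
Imag part = 21.1424/(2*3) = 3.5237

0.5000 ± 3.5237i


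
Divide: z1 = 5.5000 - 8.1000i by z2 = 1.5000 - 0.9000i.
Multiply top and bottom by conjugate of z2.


Conjugate of z2 = 1.5000 + 0.9000i
Numerator: (5.5000 - 8.1000i)(1.5000 + 0.9000i) = 15.5400 - 7.2000i
Denominator: 1.5^2 + (-0.9)^2 = 3.06
Result = (15.5400 - 7.2000i)/3.06

5.0784 - 2.3529i


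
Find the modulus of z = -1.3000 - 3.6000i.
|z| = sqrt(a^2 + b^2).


|z| = sqrt((-1.3)^2 + (-3.6)^2) = sqrt(1.69 + 12.96) = sqrt(14.65) = 3.8275

|z| = 3.8275


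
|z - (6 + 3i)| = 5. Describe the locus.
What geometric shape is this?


|z - z0| = r is a circle with center z0 and radius r.
Center = (6, 3), radius = 5

Circle with center (6, 3) and radius 5


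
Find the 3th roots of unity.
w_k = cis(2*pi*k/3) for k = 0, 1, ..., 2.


The 3th roots of unity are cis(360k/3°) for k=0..2
Angle step = 360/3 = 120°
Primitive root: cis(120°)
Primitive root = -0.5000 + 0.8660i

3 roots at angles: 0°, 120°, 240°


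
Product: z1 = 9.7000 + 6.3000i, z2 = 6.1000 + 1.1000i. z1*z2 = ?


Real = 9.7*6.1 - 6.3*1.1 = 59.17 - 6.93 = 52.24
Imag = 9.7*1.1 + 6.1*6.3 = 10.67 + 38.43 = 49.1

52.2400 + 49.1000i


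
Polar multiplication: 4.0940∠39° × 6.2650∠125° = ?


r = 4.0940 * 6.2650 = 25.6489
theta = 39° + 125° = 164° = 164° (mod 360)

25.6489 cis(164°)


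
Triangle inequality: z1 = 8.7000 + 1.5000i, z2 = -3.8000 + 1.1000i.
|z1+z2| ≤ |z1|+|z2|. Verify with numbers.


|z1| = sqrt(8.7^2 + 1.5^2) = sqrt(77.94) = 8.8284
|z2| = sqrt((-3.8)^2 + 1.1^2) = sqrt(15.65) = 3.9560
z1+z2 = 4.9000 + 2.6000i
|z1+z2| = sqrt(30.77) = 5.5471
|z1|+|z2| = 8.8284 + 3.9560 = 12.7844

|z1+z2| = 5.5471 ≤ |z1|+|z2| = 12.7844 (verified)


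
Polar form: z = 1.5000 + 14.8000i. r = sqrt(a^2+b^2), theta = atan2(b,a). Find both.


r = sqrt(2.25+219.04) = sqrt(221.29) = 14.8758
theta = atan2(14.8, 1.5) = 84.2128 degrees

r = 14.8758, theta = 84.2128 degrees


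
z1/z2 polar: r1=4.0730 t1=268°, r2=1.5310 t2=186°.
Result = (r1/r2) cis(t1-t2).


r = 4.0730 / 1.5310 = 2.6604
theta = 268° - 186° = 82° = 82° (mod 360)

2.6604 cis(82°)


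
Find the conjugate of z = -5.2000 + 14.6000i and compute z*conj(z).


z_bar = -5.2000 - 14.6000i
z*z_bar = (-5.2)^2 + 14.6^2 = 27.04 + 213.16 = 240.2

z_bar = -5.2000 - 14.6000i, z*z_bar = 240.2


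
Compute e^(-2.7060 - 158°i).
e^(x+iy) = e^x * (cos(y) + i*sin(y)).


e^-2.7060 = 0.0668
cos(-158°) = -0.9272
sin(-158°) = -0.3746
Real = 0.0668*(-0.9272) = -0.0619
Imag = 0.0668*(-0.3746) = -0.0250

-0.0619 - 0.0250i


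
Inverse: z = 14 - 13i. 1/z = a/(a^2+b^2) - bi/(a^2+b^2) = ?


|z|^2 = 196+169 = 365
1/z = (14 + 13i)/365

1/z = 0.0384 + 0.0356i


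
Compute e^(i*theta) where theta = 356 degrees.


cos(356°) = 0.9976
sin(356°) = -0.0698

e^(i*356°) = 0.9976 - 0.0698i


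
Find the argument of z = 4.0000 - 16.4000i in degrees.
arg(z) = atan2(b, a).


Re = 4, Im = -16.4
arg = atan2(-16.4, 4) = -76.2930 degrees

arg(z) = -76.2930 degrees


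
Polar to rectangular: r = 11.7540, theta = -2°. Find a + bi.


a = 11.7540*cos(-2°) = 11.7540*0.99939 = 11.7468
b = 11.7540*sin(-2°) = 11.7540*(-0.0349) = -0.4102

11.7468 - 0.4102i


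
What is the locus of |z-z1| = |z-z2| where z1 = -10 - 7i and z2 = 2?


Equal distances means the locus is the perpendicular bisector of z1 and z2.
Midpoint = ((-10+2)/2, (-7+0)/2) = (-4.0000, -3.5000)

Perpendicular bisector through (-4.0000, -3.5000)


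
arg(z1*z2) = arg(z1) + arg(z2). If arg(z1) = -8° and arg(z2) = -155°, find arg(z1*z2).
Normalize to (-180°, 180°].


arg(z1*z2) = -8° - 155° = -163°
Normalized to (-180°, 180°]: -163°

-163°


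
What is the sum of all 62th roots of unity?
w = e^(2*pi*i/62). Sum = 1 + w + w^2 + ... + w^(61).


The sum of all 62th roots of unity is 0.
Geometric series: (1 - w^62)/(1 - w) = (1-1)/(1-w) = 0 since w^62 = 1, w ≠ 1.
Alternatively: coefficient of z^61 in z^62 - 1 is 0.

0


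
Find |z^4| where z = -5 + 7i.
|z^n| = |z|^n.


|z| = sqrt(25+49) = sqrt(74) = 8.6023
|z^4| = |z|^4 = (sqrt(74))^4 = 74^2 = 5476

|z^4| = 5476


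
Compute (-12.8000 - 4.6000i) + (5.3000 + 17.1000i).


Real: -12.8 + 5.3 = -7.5
Imag: -4.6 + 17.1 = 12.5

-7.5000 + 12.5000i


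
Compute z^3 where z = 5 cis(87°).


r^3 = 5^3 = 125
n*theta = 3*87° = 261° = 261° (mod 360)
a = 125*cos(261°) = -19.5543
b = 125*sin(261°) = -123.4610

125 cis(261°) = -19.5543 - 123.4610i


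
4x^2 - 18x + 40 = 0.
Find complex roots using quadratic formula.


disc = (-18)^2 - 4*4*40 = 324 - 640 = -316
sqrt(|disc|) = sqrt(316) = 17.7764
Real part = 18/(2*4) = 2.2500
Imag part = 17.7764/(2*4) = 2.2220

2.2500 ± 2.2220i


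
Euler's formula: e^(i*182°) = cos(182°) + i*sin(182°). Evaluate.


cos(182°) = -0.9994
sin(182°) = -0.0349

e^(i*182°) = -0.9994 - 0.0349i


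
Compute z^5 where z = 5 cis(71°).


r^5 = 5^5 = 3125
n*theta = 5*71° = 355° = 355° (mod 360)
a = 3125*cos(355°) = 3113.1084
b = 3125*sin(355°) = -272.3617

3125 cis(355°) = 3113.1084 - 272.3617i


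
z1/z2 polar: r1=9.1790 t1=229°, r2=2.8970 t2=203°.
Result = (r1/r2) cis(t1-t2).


r = 9.1790 / 2.8970 = 3.1685
theta = 229° - 203° = 26° = 26° (mod 360)

3.1685 cis(26°)


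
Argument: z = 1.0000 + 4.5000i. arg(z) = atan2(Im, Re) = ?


Re = 1, Im = 4.5
arg = atan2(4.5, 1) = 77.4712 degrees

arg(z) = 77.4712 degrees


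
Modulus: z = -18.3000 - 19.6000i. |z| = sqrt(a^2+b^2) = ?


|z| = sqrt((-18.3)^2 + (-19.6)^2) = sqrt(334.89 + 384.16) = sqrt(719.05) = 26.8151

|z| = 26.8151


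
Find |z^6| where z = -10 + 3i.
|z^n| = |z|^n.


|z| = sqrt(100+9) = sqrt(109) = 10.4403
|z^6| = |z|^6 = (sqrt(109))^6 = 109^3 = 1295029

|z^6| = 1295029


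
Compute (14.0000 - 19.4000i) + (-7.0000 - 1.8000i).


Real: 14 - 7 = 7
Imag: -19.4 - 1.8 = -21.2

7.0000 - 21.2000i


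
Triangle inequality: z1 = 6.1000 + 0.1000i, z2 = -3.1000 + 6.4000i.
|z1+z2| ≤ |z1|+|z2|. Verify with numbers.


|z1| = sqrt(6.1^2 + 0.1^2) = sqrt(37.22) = 6.1008
|z2| = sqrt((-3.1)^2 + 6.4^2) = sqrt(50.57) = 7.1113
z1+z2 = 3.0000 + 6.5000i
|z1+z2| = sqrt(51.25) = 7.1589
|z1|+|z2| = 6.1008 + 7.1113 = 13.2121

|z1+z2| = 7.1589 ≤ |z1|+|z2| = 13.2121 (verified)


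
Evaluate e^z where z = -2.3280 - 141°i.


e^-2.3280 = 0.0975
cos(-141°) = -0.7771
sin(-141°) = -0.6293
Real = 0.0975*(-0.7771) = -0.0758
Imag = 0.0975*(-0.6293) = -0.0614

-0.0758 - 0.0614i


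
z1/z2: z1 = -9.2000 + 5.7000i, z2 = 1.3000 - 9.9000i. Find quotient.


Conjugate of z2 = 1.3000 + 9.9000i
Numerator: (-9.2000 + 5.7000i)(1.3000 + 9.9000i) = -68.3900 - 83.6700i
Denominator: 1.3^2 + (-9.9)^2 = 99.7
Result = (-68.3900 - 83.6700i)/99.7

-0.6860 - 0.8392i


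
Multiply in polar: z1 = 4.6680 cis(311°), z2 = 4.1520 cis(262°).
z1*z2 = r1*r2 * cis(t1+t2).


r = 4.6680 * 4.1520 = 19.3815
theta = 311° + 262° = 573° = 213° (mod 360)

19.3815 cis(213°)


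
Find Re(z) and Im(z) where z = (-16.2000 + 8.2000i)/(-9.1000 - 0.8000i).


Multiply by conjugate: (-16.2000 + 8.2000i)(-9.1000 + 0.8000i) / ((-9.1)^2 + (-0.8)^2)
Numerator real = -16.2*(-9.1) + 8.2*(-0.8) = 140.86
Numerator imag = 8.2*(-9.1) - (-16.2)*(-0.8) = -87.58
Denominator = 83.45
Re(z) = 140.86/83.45 = 1.6880
Im(z) = -87.58/83.45 = -1.0495

Re(z) = 1.6880, Im(z) = -1.0495


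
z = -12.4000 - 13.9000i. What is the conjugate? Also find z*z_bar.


z_bar = -12.4000 + 13.9000i
z*z_bar = (-12.4)^2 + (-13.9)^2 = 153.76 + 193.21 = 346.97

z_bar = -12.4000 + 13.9000i, z*z_bar = 346.97


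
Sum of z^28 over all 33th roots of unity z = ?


The roots are w_k = w^k with w = e^(2*pi*i/33), and (w^k)^28 = (w^28)^k.
So S = 1 + u + u^2 + ... + u^(32) with u = w^28.
28 = 0*33 + 28, so 28 is not a multiple of 33: u = w^28 ≠ 1 (w is a primitive 33th root), while u^33 = (w^33)^28 = 1.
Geometric series: S = (1 - u^33)/(1 - u) = (1 - 1)/(1 - u) = 0

S = 0


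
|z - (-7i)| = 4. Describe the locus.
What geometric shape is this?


|z - z0| = r is a circle with center z0 and radius r.
Center = (0, -7), radius = 4

Circle with center (0, -7) and radius 4


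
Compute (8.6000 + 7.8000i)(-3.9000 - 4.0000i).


Real = 8.6*(-3.9) - 7.8*(-4) = -33.54 - (-31.2) = -2.34
Imag = 8.6*(-4) - (3.9)*7.8 = -34.4 - (30.42) = -64.82

-2.3400 - 64.8200i


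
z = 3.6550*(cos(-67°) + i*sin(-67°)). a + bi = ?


a = 3.6550*cos(-67°) = 3.6550*0.39073 = 1.4281
b = 3.6550*sin(-67°) = 3.6550*(-0.9205) = -3.3644

1.4281 - 3.3644i


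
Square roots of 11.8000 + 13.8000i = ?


|z| = sqrt(139.24+190.44) = 18.1571
sqrt((|z|+a)/2) = sqrt((18.1571+11.8)/2) = sqrt(14.9785) = 3.8702
sqrt((|z|-a)/2) = sqrt((18.1571-11.8)/2) = sqrt(3.1785) = 1.7828

±(3.8702 + 1.7828i) i.e. 3.8702 + 1.7828i and -3.8702 - 1.7828i


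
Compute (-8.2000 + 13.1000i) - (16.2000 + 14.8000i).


Real: -8.2 - 16.2 = -24.4
Imag: 13.1 - 14.8 = -1.7

-24.4000 - 1.7000i


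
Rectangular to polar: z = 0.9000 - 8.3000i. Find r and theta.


r = sqrt(0.81+68.89) = sqrt(69.7) = 8.3487
theta = atan2(-8.3, 0.9) = -83.8114 degrees

r = 8.3487, theta = -83.8114 degrees


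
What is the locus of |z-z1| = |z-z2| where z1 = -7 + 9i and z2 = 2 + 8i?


Equal distances means the locus is the perpendicular bisector of z1 and z2.
Midpoint = ((-7+2)/2, (9+8)/2) = (-2.5000, 8.5000)

Perpendicular bisector through (-2.5000, 8.5000)


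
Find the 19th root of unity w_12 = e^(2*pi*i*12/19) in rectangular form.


Angle = 360*12/19 = 227.3684°
a = cos(227.3684°) = -0.6773
b = sin(227.3684°) = -0.7357

-0.6773 - 0.7357i


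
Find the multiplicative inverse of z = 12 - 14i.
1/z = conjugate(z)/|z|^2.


|z|^2 = 144+196 = 340
1/z = (12 + 14i)/340

1/z = 0.0353 + 0.0412i


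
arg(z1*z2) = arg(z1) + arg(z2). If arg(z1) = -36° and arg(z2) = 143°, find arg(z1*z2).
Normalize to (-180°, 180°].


arg(z1*z2) = -36° + 143° = 107°
Normalized to (-180°, 180°]: 107°

107°


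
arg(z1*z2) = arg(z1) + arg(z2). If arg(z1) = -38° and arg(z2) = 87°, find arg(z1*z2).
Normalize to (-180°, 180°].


arg(z1*z2) = -38° + 87° = 49°
Normalized to (-180°, 180°]: 49°

49°


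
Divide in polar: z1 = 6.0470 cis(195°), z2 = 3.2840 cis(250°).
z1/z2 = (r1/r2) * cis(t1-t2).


r = 6.0470 / 3.2840 = 1.8414
theta = 195° - 250° = -55° = 305° (mod 360)

1.8414 cis(305°)


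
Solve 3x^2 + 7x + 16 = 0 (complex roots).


disc = 7^2 - 4*3*16 = 49 - 192 = -143
sqrt(|disc|) = sqrt(143) = 11.9583
Real part = -7/(2*3) = -1.1667
Imag part = 11.9583/(2*3) = 1.9930

-1.1667 ± 1.9930i


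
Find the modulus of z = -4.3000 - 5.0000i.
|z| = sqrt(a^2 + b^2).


|z| = sqrt((-4.3)^2 + (-5)^2) = sqrt(18.49 + 25) = sqrt(43.49) = 6.5947

|z| = 6.5947


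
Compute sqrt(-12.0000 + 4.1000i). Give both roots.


|z| = sqrt(144+16.81) = 12.6811
sqrt((|z|+a)/2) = sqrt((12.6811+(-12))/2) = sqrt(0.3405) = 0.5836
sqrt((|z|-a)/2) = sqrt((12.6811-(-12))/2) = sqrt(12.3405) = 3.5129

±(0.5836 + 3.5129i) i.e. 0.5836 + 3.5129i and -0.5836 - 3.5129i


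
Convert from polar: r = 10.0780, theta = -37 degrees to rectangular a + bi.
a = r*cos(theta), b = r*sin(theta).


a = 10.0780*cos(-37°) = 10.0780*0.7986355 = 8.0486
b = 10.0780*sin(-37°) = 10.0780*(-0.60182) = -6.0651

8.0486 - 6.0651i


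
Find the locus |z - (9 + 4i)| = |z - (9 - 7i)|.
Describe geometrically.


Equal distances means the locus is the perpendicular bisector of z1 and z2.
Midpoint = ((9+9)/2, (4+(-7))/2) = (9.0000, -1.5000)

Perpendicular bisector through (9.0000, -1.5000)


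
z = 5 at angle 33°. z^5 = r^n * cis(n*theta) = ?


r^5 = 5^5 = 3125
n*theta = 5*33° = 165° = 165° (mod 360)
a = 3125*cos(165°) = -3018.5182
b = 3125*sin(165°) = 808.8095

3125 cis(165°) = -3018.5182 + 808.8095i


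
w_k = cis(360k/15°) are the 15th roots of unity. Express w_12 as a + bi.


Angle = 360*12/15 = 288°
a = cos(288°) = 0.3090
b = sin(288°) = -0.9511

0.3090 - 0.9511i


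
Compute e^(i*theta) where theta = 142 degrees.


cos(142°) = -0.7880
sin(142°) = 0.6157

e^(i*142°) = -0.7880 + 0.6157i


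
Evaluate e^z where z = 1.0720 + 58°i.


e^1.0720 = 2.9212
cos(58°) = 0.52992
sin(58°) = 0.84805
Real = 2.9212*0.52992 = 1.5480
Imag = 2.9212*0.84805 = 2.4773

1.5480 + 2.4773i


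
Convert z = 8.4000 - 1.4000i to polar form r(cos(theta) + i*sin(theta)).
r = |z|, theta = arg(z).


r = sqrt(70.56+1.96) = sqrt(72.52) = 8.5159
theta = atan2(-1.4, 8.4) = -9.4623 degrees

r = 8.5159, theta = -9.4623 degrees


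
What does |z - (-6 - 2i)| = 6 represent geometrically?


|z - z0| = r is a circle with center z0 and radius r.
Center = (-6, -2), radius = 6

Circle with center (-6, -2) and radius 6


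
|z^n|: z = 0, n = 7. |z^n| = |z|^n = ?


|z| = sqrt(0+0) = sqrt(0) = 0
|z^7| = |z|^7 = 0^7 = 0

|z^7| = 0


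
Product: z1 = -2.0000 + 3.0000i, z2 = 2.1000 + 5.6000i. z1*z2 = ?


Real = -2*2.1 - 3*5.6 = -4.2 - 16.8 = -21
Imag = -2*5.6 + 2.1*3 = -11.2 + 6.3 = -4.9

-21.0000 - 4.9000i


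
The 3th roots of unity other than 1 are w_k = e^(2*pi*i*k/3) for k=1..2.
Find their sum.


With w = e^(2*pi*i/3), all 3 of the 3th roots of unity w^0 = 1, w, ..., w^(2) sum to 0: 1 + w + ... + w^(2) = (1 - w^3)/(1 - w) = 0 since w^3 = 1, w ≠ 1.
Removing the root 1: w + w^2 + ... + w^(2) = 0 - 1 = -1

Sum = -1


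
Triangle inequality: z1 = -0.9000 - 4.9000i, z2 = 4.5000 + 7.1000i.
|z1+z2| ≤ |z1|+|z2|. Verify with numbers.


|z1| = sqrt((-0.9)^2 + (-4.9)^2) = sqrt(24.82) = 4.9820
|z2| = sqrt(4.5^2 + 7.1^2) = sqrt(70.66) = 8.4060
z1+z2 = 3.6000 + 2.2000i
|z1+z2| = sqrt(17.8) = 4.2190
|z1|+|z2| = 4.9820 + 8.4060 = 13.3880

|z1+z2| = 4.2190 ≤ |z1|+|z2| = 13.3880 (verified)


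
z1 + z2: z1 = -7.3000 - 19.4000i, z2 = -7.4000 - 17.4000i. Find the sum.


Real: -7.3 - 7.4 = -14.7
Imag: -19.4 - 17.4 = -36.8

-14.7000 - 36.8000i


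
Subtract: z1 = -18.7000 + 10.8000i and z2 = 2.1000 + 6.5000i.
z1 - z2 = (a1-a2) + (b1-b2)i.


Real: -18.7 - 2.1 = -20.8
Imag: 10.8 - 6.5 = 4.3

-20.8000 + 4.3000i


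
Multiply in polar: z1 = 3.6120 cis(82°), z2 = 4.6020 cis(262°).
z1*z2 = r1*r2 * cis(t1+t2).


r = 3.6120 * 4.6020 = 16.6224
theta = 82° + 262° = 344° = 344° (mod 360)

16.6224 cis(344°)


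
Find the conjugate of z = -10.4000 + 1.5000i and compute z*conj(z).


z_bar = -10.4000 - 1.5000i
z*z_bar = (-10.4)^2 + 1.5^2 = 108.16 + 2.25 = 110.41

z_bar = -10.4000 - 1.5000i, z*z_bar = 110.41


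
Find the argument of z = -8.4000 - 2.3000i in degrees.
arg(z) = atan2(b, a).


Re = -8.4, Im = -2.3
arg = atan2(-2.3, -8.4) = -164.6872 degrees

arg(z) = -164.6872 degrees


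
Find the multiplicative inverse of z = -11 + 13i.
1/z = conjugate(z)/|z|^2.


|z|^2 = 121+169 = 290
1/z = (-11 - 13i)/290

1/z = -0.0379 - 0.0448i


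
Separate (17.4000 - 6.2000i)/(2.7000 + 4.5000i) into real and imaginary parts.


Multiply by conjugate: (17.4000 - 6.2000i)(2.7000 - 4.5000i) / (2.7^2 + 4.5^2)
Numerator real = 17.4*2.7 - (6.2)*4.5 = 19.08
Numerator imag = -6.2*2.7 - 17.4*4.5 = -95.04
Denominator = 27.54
Re(z) = 19.08/27.54 = 0.6928
Im(z) = -95.04/27.54 = -3.4510

Re(z) = 0.6928, Im(z) = -3.4510


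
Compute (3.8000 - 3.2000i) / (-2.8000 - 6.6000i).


Conjugate of z2 = -2.8000 + 6.6000i
Numerator: (3.8000 - 3.2000i)(-2.8000 + 6.6000i) = 10.4800 + 34.0400i
Denominator: (-2.8)^2 + (-6.6)^2 = 51.4
Result = (10.4800 + 34.0400i)/51.4

0.2039 + 0.6623i


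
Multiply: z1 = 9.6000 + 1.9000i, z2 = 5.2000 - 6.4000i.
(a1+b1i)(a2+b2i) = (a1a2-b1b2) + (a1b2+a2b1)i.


Real = 9.6*5.2 - 1.9*(-6.4) = 49.92 - (-12.16) = 62.08
Imag = 9.6*(-6.4) + 5.2*1.9 = -61.44 + 9.88 = -51.56

62.0800 - 51.5600i


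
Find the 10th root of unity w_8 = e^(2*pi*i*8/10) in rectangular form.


Angle = 360*8/10 = 288°
a = cos(288°) = 0.3090
b = sin(288°) = -0.9511

0.3090 - 0.9511i


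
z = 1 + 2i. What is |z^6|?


|z| = sqrt(1+4) = sqrt(5) = 2.2361
|z^6| = |z|^6 = (sqrt(5))^6 = 5^3 = 125

|z^6| = 125


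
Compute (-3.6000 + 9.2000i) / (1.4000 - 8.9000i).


Conjugate of z2 = 1.4000 + 8.9000i
Numerator: (-3.6000 + 9.2000i)(1.4000 + 8.9000i) = -86.9200 - 19.1600i
Denominator: 1.4^2 + (-8.9)^2 = 81.17
Result = (-86.9200 - 19.1600i)/81.17

-1.0708 - 0.2360i


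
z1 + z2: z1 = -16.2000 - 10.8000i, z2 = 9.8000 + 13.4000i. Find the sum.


Real: -16.2 + 9.8 = -6.4
Imag: -10.8 + 13.4 = 2.6

-6.4000 + 2.6000i


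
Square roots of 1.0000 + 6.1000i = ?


|z| = sqrt(1+37.21) = 6.1814
sqrt((|z|+a)/2) = sqrt((6.1814+1)/2) = sqrt(3.5907) = 1.8949
sqrt((|z|-a)/2) = sqrt((6.1814-1)/2) = sqrt(2.5907) = 1.6096

±(1.8949 + 1.6096i) i.e. 1.8949 + 1.6096i and -1.8949 - 1.6096i


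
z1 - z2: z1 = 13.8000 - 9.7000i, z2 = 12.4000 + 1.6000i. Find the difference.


Real: 13.8 - 12.4 = 1.4
Imag: -9.7 - 1.6 = -11.3

1.4000 - 11.3000i


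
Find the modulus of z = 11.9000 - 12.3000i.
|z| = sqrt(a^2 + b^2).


|z| = sqrt(11.9^2 + (-12.3)^2) = sqrt(141.61 + 151.29) = sqrt(292.9) = 17.1143

|z| = 17.1143


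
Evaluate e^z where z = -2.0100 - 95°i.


e^-2.0100 = 0.1340
cos(-95°) = -0.0872
sin(-95°) = -0.9962
Real = 0.1340*(-0.0872) = -0.0117
Imag = 0.1340*(-0.9962) = -0.1335

-0.0117 - 0.1335i


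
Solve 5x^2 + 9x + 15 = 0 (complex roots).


disc = 9^2 - 4*5*15 = 81 - 300 = -219
sqrt(|disc|) = sqrt(219) = 14.7986
Real part = -9/(2*5) = -0.9000
Imag part = 14.7986/(2*5) = 1.4799

-0.9000 ± 1.4799i


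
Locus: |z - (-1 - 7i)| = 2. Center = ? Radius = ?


|z - z0| = r is a circle with center z0 and radius r.
Center = (-1, -7), radius = 2

Circle with center (-1, -7) and radius 2


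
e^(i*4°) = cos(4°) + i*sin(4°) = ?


cos(4°) = 0.9976
sin(4°) = 0.0698

e^(i*4°) = 0.9976 + 0.0698i


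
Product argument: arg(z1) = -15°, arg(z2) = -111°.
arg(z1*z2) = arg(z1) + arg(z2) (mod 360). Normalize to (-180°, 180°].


arg(z1*z2) = -15° - 111° = -126°
Normalized to (-180°, 180°]: -126°

-126°


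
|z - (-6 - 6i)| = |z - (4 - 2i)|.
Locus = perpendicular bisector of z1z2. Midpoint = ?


Equal distances means the locus is the perpendicular bisector of z1 and z2.
Midpoint = ((-6+4)/2, (-6+(-2))/2) = (-1.0000, -4.0000)

Perpendicular bisector through (-1.0000, -4.0000)


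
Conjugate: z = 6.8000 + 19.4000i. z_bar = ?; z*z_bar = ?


z_bar = 6.8000 - 19.4000i
z*z_bar = 6.8^2 + 19.4^2 = 46.24 + 376.36 = 422.6

z_bar = 6.8000 - 19.4000i, z*z_bar = 422.6


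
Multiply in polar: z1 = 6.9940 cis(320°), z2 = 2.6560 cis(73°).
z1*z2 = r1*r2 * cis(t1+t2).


r = 6.9940 * 2.6560 = 18.5761
theta = 320° + 73° = 393° = 33° (mod 360)

18.5761 cis(33°)


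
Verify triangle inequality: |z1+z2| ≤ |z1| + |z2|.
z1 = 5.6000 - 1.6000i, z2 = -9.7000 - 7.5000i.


|z1| = sqrt(5.6^2 + (-1.6)^2) = sqrt(33.92) = 5.8241
|z2| = sqrt((-9.7)^2 + (-7.5)^2) = sqrt(150.34) = 12.2613
z1+z2 = -4.1000 - 9.1000i
|z1+z2| = sqrt(99.62) = 9.9810
|z1|+|z2| = 5.8241 + 12.2613 = 18.0854

|z1+z2| = 9.9810 ≤ |z1|+|z2| = 18.0854 (verified)


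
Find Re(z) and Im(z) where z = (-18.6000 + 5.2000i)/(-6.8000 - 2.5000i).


Multiply by conjugate: (-18.6000 + 5.2000i)(-6.8000 + 2.5000i) / ((-6.8)^2 + (-2.5)^2)
Numerator real = -18.6*(-6.8) + 5.2*(-2.5) = 113.48
Numerator imag = 5.2*(-6.8) - (-18.6)*(-2.5) = -81.86
Denominator = 52.49
Re(z) = 113.48/52.49 = 2.1619
Im(z) = -81.86/52.49 = -1.5595

Re(z) = 2.1619, Im(z) = -1.5595


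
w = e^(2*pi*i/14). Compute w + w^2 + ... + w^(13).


With w = e^(2*pi*i/14), all 14 of the 14th roots of unity w^0 = 1, w, ..., w^(13) sum to 0: 1 + w + ... + w^(13) = (1 - w^14)/(1 - w) = 0 since w^14 = 1, w ≠ 1.
Removing the root 1: w + w^2 + ... + w^(13) = 0 - 1 = -1

Sum = -1


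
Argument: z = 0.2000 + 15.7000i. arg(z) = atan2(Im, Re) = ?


Re = 0.2, Im = 15.7
arg = atan2(15.7, 0.2) = 89.2702 degrees

arg(z) = 89.2702 degrees


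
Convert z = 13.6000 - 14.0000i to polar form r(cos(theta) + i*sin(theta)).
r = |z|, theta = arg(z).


r = sqrt(184.96+196) = sqrt(380.96) = 19.5182
theta = atan2(-14, 13.6) = -45.8303 degrees

r = 19.5182, theta = -45.8303 degrees


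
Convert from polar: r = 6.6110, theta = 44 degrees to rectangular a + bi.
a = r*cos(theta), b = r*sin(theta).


a = 6.6110*cos(44°) = 6.6110*0.71934 = 4.7556
b = 6.6110*sin(44°) = 6.6110*0.69466 = 4.5924

4.7556 + 4.5924i


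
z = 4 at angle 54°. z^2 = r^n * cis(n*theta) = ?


r^2 = 4^2 = 16
n*theta = 2*54° = 108° = 108° (mod 360)
a = 16*cos(108°) = -4.9443
b = 16*sin(108°) = 15.2169

16 cis(108°) = -4.9443 + 15.2169i


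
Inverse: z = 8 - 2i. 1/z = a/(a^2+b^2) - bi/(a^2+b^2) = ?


|z|^2 = 64+4 = 68
1/z = (8 + 2i)/68

1/z = 0.1176 + 0.0294i


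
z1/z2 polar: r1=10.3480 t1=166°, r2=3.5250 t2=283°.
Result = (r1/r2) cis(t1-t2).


r = 10.3480 / 3.5250 = 2.9356
theta = 166° - 283° = -117° = 243° (mod 360)

2.9356 cis(243°)


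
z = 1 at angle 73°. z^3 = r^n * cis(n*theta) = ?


r^3 = 1^3 = 1
n*theta = 3*73° = 219° = 219° (mod 360)
a = 1*cos(219°) = -0.7771
b = 1*sin(219°) = -0.6293

1 cis(219°) = -0.7771 - 0.6293i


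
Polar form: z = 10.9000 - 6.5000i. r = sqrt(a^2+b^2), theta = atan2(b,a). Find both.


r = sqrt(118.81+42.25) = sqrt(161.06) = 12.6909
theta = atan2(-6.5, 10.9) = -30.8089 degrees

r = 12.6909, theta = -30.8089 degrees


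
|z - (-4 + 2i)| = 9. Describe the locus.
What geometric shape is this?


|z - z0| = r is a circle with center z0 and radius r.
Center = (-4, 2), radius = 9

Circle with center (-4, 2) and radius 9


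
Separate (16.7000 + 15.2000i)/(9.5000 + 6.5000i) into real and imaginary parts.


Multiply by conjugate: (16.7000 + 15.2000i)(9.5000 - 6.5000i) / (9.5^2 + 6.5^2)
Numerator real = 16.7*9.5 + 15.2*6.5 = 257.45
Numerator imag = 15.2*9.5 - 16.7*6.5 = 35.85
Denominator = 132.5
Re(z) = 257.45/132.5 = 1.9430
Im(z) = 35.85/132.5 = 0.2706

Re(z) = 1.9430, Im(z) = 0.2706


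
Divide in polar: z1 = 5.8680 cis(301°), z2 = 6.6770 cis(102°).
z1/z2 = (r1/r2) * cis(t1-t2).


r = 5.8680 / 6.6770 = 0.8788
theta = 301° - 102° = 199° = 199° (mod 360)

0.8788 cis(199°)


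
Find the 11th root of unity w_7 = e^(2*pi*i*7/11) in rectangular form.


Angle = 360*7/11 = 229.0909°
a = cos(229.0909°) = -0.6549
b = sin(229.0909°) = -0.7557

-0.6549 - 0.7557i


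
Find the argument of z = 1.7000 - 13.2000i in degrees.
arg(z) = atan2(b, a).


Re = 1.7, Im = -13.2
arg = atan2(-13.2, 1.7) = -82.6614 degrees

arg(z) = -82.6614 degrees


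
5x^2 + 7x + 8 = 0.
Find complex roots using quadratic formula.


disc = 7^2 - 4*5*8 = 49 - 160 = -111
sqrt(|disc|) = sqrt(111) = 10.5357
Real part = -7/(2*5) = -0.7000
Imag part = 10.5357/(2*5) = 1.0536

-0.7000 ± 1.0536i


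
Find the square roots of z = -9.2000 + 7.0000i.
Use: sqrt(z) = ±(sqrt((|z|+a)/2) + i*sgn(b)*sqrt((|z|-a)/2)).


|z| = sqrt(84.64+49) = 11.5603
sqrt((|z|+a)/2) = sqrt((11.5603+(-9.2))/2) = sqrt(1.1801) = 1.0863
sqrt((|z|-a)/2) = sqrt((11.5603-(-9.2))/2) = sqrt(10.3801) = 3.2218

±(1.0863 + 3.2218i) i.e. 1.0863 + 3.2218i and -1.0863 - 3.2218i


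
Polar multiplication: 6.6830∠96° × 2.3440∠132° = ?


r = 6.6830 * 2.3440 = 15.6650
theta = 96° + 132° = 228° = 228° (mod 360)

15.6650 cis(228°)


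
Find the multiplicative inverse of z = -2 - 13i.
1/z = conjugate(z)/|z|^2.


|z|^2 = 4+169 = 173
1/z = (-2 + 13i)/173

1/z = -0.0116 + 0.0751i


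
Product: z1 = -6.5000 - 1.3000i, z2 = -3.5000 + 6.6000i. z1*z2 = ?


Real = -6.5*(-3.5) - (-1.3)*6.6 = 22.75 - (-8.58) = 31.33
Imag = -6.5*6.6 - (3.5)*(-1.3) = -42.9 + 4.55 = -38.35

31.3300 - 38.3500i


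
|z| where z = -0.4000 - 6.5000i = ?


|z| = sqrt((-0.4)^2 + (-6.5)^2) = sqrt(0.16 + 42.25) = sqrt(42.41) = 6.5123

|z| = 6.5123


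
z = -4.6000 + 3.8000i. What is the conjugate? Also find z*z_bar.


z_bar = -4.6000 - 3.8000i
z*z_bar = (-4.6)^2 + 3.8^2 = 21.16 + 14.44 = 35.6

z_bar = -4.6000 - 3.8000i, z*z_bar = 35.6


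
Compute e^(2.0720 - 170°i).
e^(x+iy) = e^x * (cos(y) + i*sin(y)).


e^2.0720 = 7.9407
cos(-170°) = -0.98481
sin(-170°) = -0.17365
Real = 7.9407*(-0.98481) = -7.8201
Imag = 7.9407*(-0.17365) = -1.3789

-7.8201 - 1.3789i


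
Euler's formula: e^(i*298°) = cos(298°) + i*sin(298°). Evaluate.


cos(298°) = 0.4695
sin(298°) = -0.8829

e^(i*298°) = 0.4695 - 0.8829i


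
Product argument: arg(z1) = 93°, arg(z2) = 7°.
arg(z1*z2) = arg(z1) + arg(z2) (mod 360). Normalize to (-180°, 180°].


arg(z1*z2) = 93° + 7° = 100°
Normalized to (-180°, 180°]: 100°

100°


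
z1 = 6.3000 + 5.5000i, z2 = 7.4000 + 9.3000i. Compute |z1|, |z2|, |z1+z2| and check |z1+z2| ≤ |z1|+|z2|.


|z1| = sqrt(6.3^2 + 5.5^2) = sqrt(69.94) = 8.3630
|z2| = sqrt(7.4^2 + 9.3^2) = sqrt(141.25) = 11.8849
z1+z2 = 13.7000 + 14.8000i
|z1+z2| = sqrt(406.73) = 20.1675
|z1|+|z2| = 8.3630 + 11.8849 = 20.2479

|z1+z2| = 20.1675 ≤ |z1|+|z2| = 20.2479 (verified)


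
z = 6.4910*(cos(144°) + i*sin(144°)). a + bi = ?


a = 6.4910*cos(144°) = 6.4910*(-0.80902) = -5.2513
b = 6.4910*sin(144°) = 6.4910*0.58779 = 3.8153

-5.2513 + 3.8153i


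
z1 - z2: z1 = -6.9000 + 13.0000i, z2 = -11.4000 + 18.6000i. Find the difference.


Real: -6.9 + 11.4 = 4.5
Imag: 13 - 18.6 = -5.6

4.5000 - 5.6000i


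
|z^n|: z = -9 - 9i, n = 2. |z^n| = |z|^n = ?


|z| = sqrt(81+81) = sqrt(162) = 12.7279
|z^2| = |z|^2 = (sqrt(162))^2 = 162

|z^2| = 162


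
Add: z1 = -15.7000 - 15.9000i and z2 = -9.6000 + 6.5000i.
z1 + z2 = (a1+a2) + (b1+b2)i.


Real: -15.7 - 9.6 = -25.3
Imag: -15.9 + 6.5 = -9.4

-25.3000 - 9.4000i


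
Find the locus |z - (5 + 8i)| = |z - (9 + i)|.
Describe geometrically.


Equal distances means the locus is the perpendicular bisector of z1 and z2.
Midpoint = ((5+9)/2, (8+1)/2) = (7.0000, 4.5000)

Perpendicular bisector through (7.0000, 4.5000)


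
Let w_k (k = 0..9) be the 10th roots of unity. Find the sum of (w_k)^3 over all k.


The roots are w_k = w^k with w = e^(2*pi*i/10), and (w^k)^3 = (w^3)^k.
So S = 1 + u + u^2 + ... + u^(9) with u = w^3.
3 = 0*10 + 3, so 3 is not a multiple of 10: u = w^3 ≠ 1 (w is a primitive 10th root), while u^10 = (w^10)^3 = 1.
Geometric series: S = (1 - u^10)/(1 - u) = (1 - 1)/(1 - u) = 0

S = 0


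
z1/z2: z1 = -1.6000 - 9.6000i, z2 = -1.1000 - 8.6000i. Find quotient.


Conjugate of z2 = -1.1000 + 8.6000i
Numerator: (-1.6000 - 9.6000i)(-1.1000 + 8.6000i) = 84.3200 - 3.2000i
Denominator: (-1.1)^2 + (-8.6)^2 = 75.17
Result = (84.3200 - 3.2000i)/75.17

1.1217 - 0.0426i


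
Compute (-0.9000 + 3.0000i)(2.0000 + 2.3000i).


Real = -0.9*2 - 3*2.3 = -1.8 - 6.9 = -8.7
Imag = -0.9*2.3 + 2*3 = -2.07 + 6 = 3.93

-8.7000 + 3.9300i


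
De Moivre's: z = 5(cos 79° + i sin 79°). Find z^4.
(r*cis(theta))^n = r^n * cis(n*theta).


r^4 = 5^4 = 625
n*theta = 4*79° = 316° = 316° (mod 360)
a = 625*cos(316°) = 449.5874
b = 625*sin(316°) = -434.1615

625 cis(316°) = 449.5874 - 434.1615i


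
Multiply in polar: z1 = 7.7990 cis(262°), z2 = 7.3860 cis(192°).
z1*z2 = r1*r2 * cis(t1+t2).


r = 7.7990 * 7.3860 = 57.6034
theta = 262° + 192° = 454° = 94° (mod 360)

57.6034 cis(94°)


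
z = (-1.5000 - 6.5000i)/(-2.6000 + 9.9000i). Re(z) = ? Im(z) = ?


Multiply by conjugate: (-1.5000 - 6.5000i)(-2.6000 - 9.9000i) / ((-2.6)^2 + 9.9^2)
Numerator real = -1.5*(-2.6) - (6.5)*9.9 = -60.45
Numerator imag = -6.5*(-2.6) - (-1.5)*9.9 = 31.75
Denominator = 104.77
Re(z) = -60.45/104.77 = -0.5770
Im(z) = 31.75/104.77 = 0.3030

Re(z) = -0.5770, Im(z) = 0.3030


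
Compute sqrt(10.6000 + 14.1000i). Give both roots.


|z| = sqrt(112.36+198.81) = 17.6400
sqrt((|z|+a)/2) = sqrt((17.6400+10.6)/2) = sqrt(14.1200) = 3.7577
sqrt((|z|-a)/2) = sqrt((17.6400-10.6)/2) = sqrt(3.5200) = 1.8762

±(3.7577 + 1.8762i) i.e. 3.7577 + 1.8762i and -3.7577 - 1.8762i


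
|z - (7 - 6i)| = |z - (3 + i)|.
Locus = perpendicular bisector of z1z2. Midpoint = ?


Equal distances means the locus is the perpendicular bisector of z1 and z2.
Midpoint = ((7+3)/2, (-6+1)/2) = (5.0000, -2.5000)

Perpendicular bisector through (5.0000, -2.5000)


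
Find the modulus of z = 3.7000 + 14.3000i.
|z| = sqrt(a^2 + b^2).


|z| = sqrt(3.7^2 + 14.3^2) = sqrt(13.69 + 204.49) = sqrt(218.18) = 14.7709

|z| = 14.7709


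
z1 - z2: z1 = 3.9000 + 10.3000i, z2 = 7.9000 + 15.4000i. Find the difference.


Real: 3.9 - 7.9 = -4
Imag: 10.3 - 15.4 = -5.1

-4.0000 - 5.1000i


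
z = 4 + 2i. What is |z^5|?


|z| = sqrt(16+4) = sqrt(20) = 4.4721
|z^5| = |z|^5 = (sqrt(20))^5 = 20^2 * sqrt(20) = 400*sqrt(20)

|z^5| = 400*sqrt(20) ≈ 1788.8544


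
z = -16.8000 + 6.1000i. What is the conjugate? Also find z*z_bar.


z_bar = -16.8000 - 6.1000i
z*z_bar = (-16.8)^2 + 6.1^2 = 282.24 + 37.21 = 319.45

z_bar = -16.8000 - 6.1000i, z*z_bar = 319.45


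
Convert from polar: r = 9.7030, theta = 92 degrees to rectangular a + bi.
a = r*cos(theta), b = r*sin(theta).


a = 9.7030*cos(92°) = 9.7030*(-0.0349) = -0.3386
b = 9.7030*sin(92°) = 9.7030*0.99939 = 9.6971

-0.3386 + 9.6971i


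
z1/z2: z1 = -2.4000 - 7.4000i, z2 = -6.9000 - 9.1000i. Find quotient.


Conjugate of z2 = -6.9000 + 9.1000i
Numerator: (-2.4000 - 7.4000i)(-6.9000 + 9.1000i) = 83.9000 + 29.2200i
Denominator: (-6.9)^2 + (-9.1)^2 = 130.42
Result = (83.9000 + 29.2200i)/130.42

0.6433 + 0.2240i


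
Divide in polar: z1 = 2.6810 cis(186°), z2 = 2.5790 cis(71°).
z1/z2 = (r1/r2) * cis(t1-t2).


r = 2.6810 / 2.5790 = 1.0396
theta = 186° - 71° = 115° = 115° (mod 360)

1.0396 cis(115°)


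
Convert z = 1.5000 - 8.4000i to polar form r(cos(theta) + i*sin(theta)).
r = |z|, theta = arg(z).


r = sqrt(2.25+70.56) = sqrt(72.81) = 8.5329
theta = atan2(-8.4, 1.5) = -79.8753 degrees

r = 8.5329, theta = -79.8753 degrees


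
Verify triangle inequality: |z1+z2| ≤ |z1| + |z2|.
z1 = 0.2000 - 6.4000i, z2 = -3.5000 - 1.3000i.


|z1| = sqrt(0.2^2 + (-6.4)^2) = sqrt(41) = 6.4031
|z2| = sqrt((-3.5)^2 + (-1.3)^2) = sqrt(13.94) = 3.7336
z1+z2 = -3.3000 - 7.7000i
|z1+z2| = sqrt(70.18) = 8.3774
|z1|+|z2| = 6.4031 + 3.7336 = 10.1367

|z1+z2| = 8.3774 ≤ |z1|+|z2| = 10.1367 (verified)


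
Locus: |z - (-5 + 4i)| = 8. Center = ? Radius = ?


|z - z0| = r is a circle with center z0 and radius r.
Center = (-5, 4), radius = 8

Circle with center (-5, 4) and radius 8


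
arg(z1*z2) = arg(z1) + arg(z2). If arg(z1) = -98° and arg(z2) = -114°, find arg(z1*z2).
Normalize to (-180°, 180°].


arg(z1*z2) = -98° - 114° = -212°
Normalized to (-180°, 180°]: 148°

148°


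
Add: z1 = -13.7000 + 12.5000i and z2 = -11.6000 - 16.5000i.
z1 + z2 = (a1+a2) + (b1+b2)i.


Real: -13.7 - 11.6 = -25.3
Imag: 12.5 - 16.5 = -4

-25.3000 - 4.0000i


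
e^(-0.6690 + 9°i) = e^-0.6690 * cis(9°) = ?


e^-0.6690 = 0.5122
cos(9°) = 0.9877
sin(9°) = 0.1564
Real = 0.5122*0.9877 = 0.5059
Imag = 0.5122*0.1564 = 0.0801

0.5059 + 0.0801i


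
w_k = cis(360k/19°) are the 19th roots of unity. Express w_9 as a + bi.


Angle = 360*9/19 = 170.5263°
a = cos(170.5263°) = -0.9864
b = sin(170.5263°) = 0.1646

-0.9864 + 0.1646i


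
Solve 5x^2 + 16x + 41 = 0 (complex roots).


disc = 16^2 - 4*5*41 = 256 - 820 = -564
sqrt(|disc|) = sqrt(564) = 23.7487
Real part = -16/(2*5) = -1.6000
Imag part = 23.7487/(2*5) = 2.3749

-1.6000 ± 2.3749i


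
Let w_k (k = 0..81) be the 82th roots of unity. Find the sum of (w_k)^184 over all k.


The roots are w_k = w^k with w = e^(2*pi*i/82), and (w^k)^184 = (w^184)^k.
So S = 1 + u + u^2 + ... + u^(81) with u = w^184.
184 = 2*82 + 20, so 184 is not a multiple of 82: u = (w^82)^2 * w^20 = w^20 ≠ 1 (w is a primitive 82th root), while u^82 = (w^82)^184 = 1.
Geometric series: S = (1 - u^82)/(1 - u) = (1 - 1)/(1 - u) = 0

S = 0


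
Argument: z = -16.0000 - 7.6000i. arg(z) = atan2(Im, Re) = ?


Re = -16, Im = -7.6
arg = atan2(-7.6, -16) = -154.5923 degrees

arg(z) = -154.5923 degrees


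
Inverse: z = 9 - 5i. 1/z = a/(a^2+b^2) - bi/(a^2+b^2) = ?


|z|^2 = 81+25 = 106
1/z = (9 + 5i)/106

1/z = 0.0849 + 0.0472i


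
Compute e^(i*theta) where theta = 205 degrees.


cos(205°) = -0.9063
sin(205°) = -0.4226

e^(i*205°) = -0.9063 - 0.4226i


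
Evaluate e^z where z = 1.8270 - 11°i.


e^1.8270 = 6.2152
cos(-11°) = 0.98163
sin(-11°) = -0.1908
Real = 6.2152*0.98163 = 6.1010
Imag = 6.2152*(-0.1908) = -1.1859

6.1010 - 1.1859i


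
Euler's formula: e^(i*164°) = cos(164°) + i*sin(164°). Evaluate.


cos(164°) = -0.9613
sin(164°) = 0.2756

e^(i*164°) = -0.9613 + 0.2756i


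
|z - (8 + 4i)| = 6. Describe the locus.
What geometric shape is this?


|z - z0| = r is a circle with center z0 and radius r.
Center = (8, 4), radius = 6

Circle with center (8, 4) and radius 6


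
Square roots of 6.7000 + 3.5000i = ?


|z| = sqrt(44.89+12.25) = 7.5591
sqrt((|z|+a)/2) = sqrt((7.5591+6.7)/2) = sqrt(7.1296) = 2.6701
sqrt((|z|-a)/2) = sqrt((7.5591-6.7)/2) = sqrt(0.4296) = 0.6554

±(2.6701 + 0.6554i) i.e. 2.6701 + 0.6554i and -2.6701 - 0.6554i


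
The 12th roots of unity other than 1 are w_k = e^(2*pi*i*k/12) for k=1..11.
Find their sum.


With w = e^(2*pi*i/12), all 12 of the 12th roots of unity w^0 = 1, w, ..., w^(11) sum to 0: 1 + w + ... + w^(11) = (1 - w^12)/(1 - w) = 0 since w^12 = 1, w ≠ 1.
Removing the root 1: w + w^2 + ... + w^(11) = 0 - 1 = -1

Sum = -1


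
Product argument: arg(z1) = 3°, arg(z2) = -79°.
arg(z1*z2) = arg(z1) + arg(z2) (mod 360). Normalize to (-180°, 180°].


arg(z1*z2) = 3° - 79° = -76°
Normalized to (-180°, 180°]: -76°

-76°


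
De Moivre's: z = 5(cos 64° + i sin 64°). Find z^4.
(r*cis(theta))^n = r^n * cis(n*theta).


r^4 = 5^4 = 625
n*theta = 4*64° = 256° = 256° (mod 360)
a = 625*cos(256°) = -151.2012
b = 625*sin(256°) = -606.4348

625 cis(256°) = -151.2012 - 606.4348i


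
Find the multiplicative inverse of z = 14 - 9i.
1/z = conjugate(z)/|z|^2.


|z|^2 = 196+81 = 277
1/z = (14 + 9i)/277

1/z = 0.0505 + 0.0325i


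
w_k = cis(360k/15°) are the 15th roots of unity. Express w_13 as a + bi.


Angle = 360*13/15 = 312°
a = cos(312°) = 0.6691
b = sin(312°) = -0.7431

0.6691 - 0.7431i


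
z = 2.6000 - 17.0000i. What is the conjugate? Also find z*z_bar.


z_bar = 2.6000 + 17.0000i
z*z_bar = 2.6^2 + (-17)^2 = 6.76 + 289 = 295.76

z_bar = 2.6000 + 17.0000i, z*z_bar = 295.76


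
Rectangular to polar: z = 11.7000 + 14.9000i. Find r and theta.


r = sqrt(136.89+222.01) = sqrt(358.9) = 18.9447
theta = atan2(14.9, 11.7) = 51.8598 degrees

r = 18.9447, theta = 51.8598 degrees


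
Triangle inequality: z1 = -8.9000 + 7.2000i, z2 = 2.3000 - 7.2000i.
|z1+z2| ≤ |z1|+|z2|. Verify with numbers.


|z1| = sqrt((-8.9)^2 + 7.2^2) = sqrt(131.05) = 11.4477
|z2| = sqrt(2.3^2 + (-7.2)^2) = sqrt(57.13) = 7.5584
z1+z2 = -6.6000
|z1+z2| = sqrt(43.56) = 6.6000
|z1|+|z2| = 11.4477 + 7.5584 = 19.0061

|z1+z2| = 6.6000 ≤ |z1|+|z2| = 19.0061 (verified)


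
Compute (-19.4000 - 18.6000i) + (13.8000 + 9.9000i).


Real: -19.4 + 13.8 = -5.6
Imag: -18.6 + 9.9 = -8.7

-5.6000 - 8.7000i


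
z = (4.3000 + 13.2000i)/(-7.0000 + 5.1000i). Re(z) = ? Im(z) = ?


Multiply by conjugate: (4.3000 + 13.2000i)(-7.0000 - 5.1000i) / ((-7)^2 + 5.1^2)
Numerator real = 4.3*(-7) + 13.2*5.1 = 37.22
Numerator imag = 13.2*(-7) - 4.3*5.1 = -114.33
Denominator = 75.01
Re(z) = 37.22/75.01 = 0.4962
Im(z) = -114.33/75.01 = -1.5242

Re(z) = 0.4962, Im(z) = -1.5242


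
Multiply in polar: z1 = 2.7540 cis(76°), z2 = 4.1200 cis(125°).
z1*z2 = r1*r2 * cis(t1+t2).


r = 2.7540 * 4.1200 = 11.3465
theta = 76° + 125° = 201° = 201° (mod 360)

11.3465 cis(201°)


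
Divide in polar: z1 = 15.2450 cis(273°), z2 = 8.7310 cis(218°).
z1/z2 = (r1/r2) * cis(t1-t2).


r = 15.2450 / 8.7310 = 1.7461
theta = 273° - 218° = 55° = 55° (mod 360)

1.7461 cis(55°)


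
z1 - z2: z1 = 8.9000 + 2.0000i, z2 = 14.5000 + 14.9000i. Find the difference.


Real: 8.9 - 14.5 = -5.6
Imag: 2 - 14.9 = -12.9

-5.6000 - 12.9000i


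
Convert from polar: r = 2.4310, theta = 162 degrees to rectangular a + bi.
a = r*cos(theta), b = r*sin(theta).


a = 2.4310*cos(162°) = 2.4310*(-0.95106) = -2.3120
b = 2.4310*sin(162°) = 2.4310*0.309 = 0.7512

-2.3120 + 0.7512i


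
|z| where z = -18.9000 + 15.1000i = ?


|z| = sqrt((-18.9)^2 + 15.1^2) = sqrt(357.21 + 228.01) = sqrt(585.22) = 24.1913

|z| = 24.1913


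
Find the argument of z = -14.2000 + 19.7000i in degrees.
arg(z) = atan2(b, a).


Re = -14.2, Im = 19.7
arg = atan2(19.7, -14.2) = 125.7845 degrees

arg(z) = 125.7845 degrees


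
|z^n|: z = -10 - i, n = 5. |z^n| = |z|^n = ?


|z| = sqrt(100+1) = sqrt(101) = 10.0499
|z^5| = |z|^5 = (sqrt(101))^5 = 101^2 * sqrt(101) = 10201*sqrt(101)

|z^5| = 10201*sqrt(101) ≈ 102518.7812
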